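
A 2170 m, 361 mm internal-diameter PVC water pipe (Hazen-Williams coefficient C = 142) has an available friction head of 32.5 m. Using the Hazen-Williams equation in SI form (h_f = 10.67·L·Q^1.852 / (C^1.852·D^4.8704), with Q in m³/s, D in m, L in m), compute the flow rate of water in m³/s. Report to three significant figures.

Rearranging: Q = [h_f·C^1.852·D^4.8704 / (10.67·L)]^(1/1.852)
Q = [32.5·142^1.852·0.361^4.8704 / (10.67·2170)]^0.540 = 0.2807 m³/s

Q ≈ 0.281 m³/s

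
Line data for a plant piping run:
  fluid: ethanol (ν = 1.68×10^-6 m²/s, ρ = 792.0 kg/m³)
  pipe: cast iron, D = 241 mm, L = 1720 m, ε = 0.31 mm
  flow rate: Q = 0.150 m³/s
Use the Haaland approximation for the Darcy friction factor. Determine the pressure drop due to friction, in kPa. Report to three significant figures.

Δp ≈ 654 kPa

V = 4Q/(πD²) = 4·0.150/(π·0.241²) = 3.288 m/s
Re = VD/ν = 3.288·0.241/1.68×10^-6 = 4.72×10^5 → turbulent
ε/D = 0.31/241 = 0.00129
Haaland: f = 0.02140
h_f = f(L/D)V²/(2g) = 0.02140·(1720/0.241)·3.288²/(2·9.81) = 84.18 m
Δp = ρg·h_f = 792.0·9.81·84.18 = 654.0 kPa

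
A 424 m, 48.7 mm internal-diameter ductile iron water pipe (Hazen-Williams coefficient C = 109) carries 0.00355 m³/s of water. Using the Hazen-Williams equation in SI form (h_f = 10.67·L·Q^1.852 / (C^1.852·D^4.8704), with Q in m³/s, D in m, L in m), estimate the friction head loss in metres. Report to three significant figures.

h_f ≈ 54.6 m

h_f = 10.67·424·0.00355^1.852 / (109^1.852·0.0487^4.8704) = 54.64 m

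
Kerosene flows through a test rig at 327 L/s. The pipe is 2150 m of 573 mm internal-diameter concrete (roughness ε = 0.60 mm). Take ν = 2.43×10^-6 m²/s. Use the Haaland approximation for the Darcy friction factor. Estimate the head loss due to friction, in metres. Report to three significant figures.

h_f ≈ 6.37 m

V = 4Q/(πD²) = 4·0.327/(π·0.573²) = 1.268 m/s
Re = VD/ν = 1.268·0.573/2.43×10^-6 = 2.99×10^5 → turbulent
ε/D = 0.60/573 = 0.00105
Haaland: f = 0.02072
h_f = f(L/D)V²/(2g) = 0.02072·(2150/0.573)·1.268²/(2·9.81) = 6.373 m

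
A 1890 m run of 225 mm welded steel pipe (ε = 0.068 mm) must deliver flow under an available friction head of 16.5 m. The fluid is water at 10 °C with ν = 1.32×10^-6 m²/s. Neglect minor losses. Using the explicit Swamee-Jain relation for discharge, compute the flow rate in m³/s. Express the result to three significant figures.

Swamee-Jain (Type II): Q = -0.965·√(gD⁵h_f/L)·ln[ε/(3.7D) + √(3.17ν²L/(gD³h_f))]
√(gD⁵h_f/L) = √(9.81·0.225⁵·16.5/1890) = 0.007028
ε/(3.7D) = 8.17×10^-5; √(3.17ν²L/(gD³h_f)) = 7.52×10^-5
Q = -0.965·0.007028·ln(1.569×10^-4) = 0.05940 m³/s
Check: V = 1.49 m/s, Re = 2.55×10^5, f = 0.01735, h_f = 16.6 m ≈ 16.5 m ✓

Q ≈ 0.0594 m³/s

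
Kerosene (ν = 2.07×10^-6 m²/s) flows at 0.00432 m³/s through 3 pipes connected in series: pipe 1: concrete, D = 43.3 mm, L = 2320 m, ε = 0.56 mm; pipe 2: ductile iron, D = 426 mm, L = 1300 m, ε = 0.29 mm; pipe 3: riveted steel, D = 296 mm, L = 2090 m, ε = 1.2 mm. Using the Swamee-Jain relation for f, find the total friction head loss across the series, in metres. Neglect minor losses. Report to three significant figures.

Pipe 1: V = 2.934 m/s, Re = 6.14×10^4, ε/D = 0.0129, f = 0.04259, h_1 = f(L/D)V²/2g = 1001 m
Pipe 2: V = 0.03031 m/s, Re = 6240, ε/D = 6.81×10^-4, f = 0.03637, h_2 = f(L/D)V²/2g = 0.005197 m
Pipe 3: V = 0.06278 m/s, Re = 8980, ε/D = 0.00405, f = 0.03782, h_3 = f(L/D)V²/2g = 0.05364 m
Series → Q common, losses add: H = Σh = 1001 m

H ≈ 1000 m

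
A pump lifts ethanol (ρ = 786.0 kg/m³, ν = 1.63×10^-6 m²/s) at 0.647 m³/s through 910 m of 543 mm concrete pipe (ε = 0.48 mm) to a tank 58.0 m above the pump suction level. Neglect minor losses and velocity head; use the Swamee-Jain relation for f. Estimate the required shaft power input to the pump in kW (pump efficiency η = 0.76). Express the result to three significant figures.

V = 4Q/(πD²) = 2.794 m/s; Re = 9.31×10^5; ε/D = 8.84×10^-4; f = 0.01951
h_f = f(L/D)V²/2g = 13.01 m
Total head H = z + h_f = 58.0 + 13.01 = 71.01 m
P_hyd = ρgQH = 786.0·9.81·0.647·71.01 = 354.3 kW
P_shaft = P_hyd/η = 354.3/0.76 = 466.1 kW

P_shaft ≈ 466 kW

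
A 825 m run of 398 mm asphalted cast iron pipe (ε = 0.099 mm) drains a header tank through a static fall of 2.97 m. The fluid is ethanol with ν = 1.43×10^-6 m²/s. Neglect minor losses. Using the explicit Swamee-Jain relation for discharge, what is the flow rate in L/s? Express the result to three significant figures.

Q ≈ 163 L/s

Swamee-Jain (Type II): Q = -0.965·√(gD⁵h_f/L)·ln[ε/(3.7D) + √(3.17ν²L/(gD³h_f))]
√(gD⁵h_f/L) = √(9.81·0.398⁵·2.97/825) = 0.01878
ε/(3.7D) = 6.72×10^-5; √(3.17ν²L/(gD³h_f)) = 5.40×10^-5
Q = -0.965·0.01878·ln(1.212×10^-4) = 0.1634 m³/s
Check: V = 1.31 m/s, Re = 3.66×10^5, f = 0.01637, h_f = 2.99 m ≈ 2.97 m ✓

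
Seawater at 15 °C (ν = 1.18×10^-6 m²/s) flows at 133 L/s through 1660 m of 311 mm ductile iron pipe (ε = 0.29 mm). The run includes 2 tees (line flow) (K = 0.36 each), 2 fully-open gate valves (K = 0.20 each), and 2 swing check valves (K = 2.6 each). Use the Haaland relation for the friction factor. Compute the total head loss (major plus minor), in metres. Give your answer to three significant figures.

V = 4Q/(πD²) = 1.751 m/s; V²/2g = 0.1562 m
Re = 4.61×10^5, ε/D = 9.32×10^-4 → f = 0.01994 (Haaland)
Major: h_f = f(L/D)·V²/2g = 0.01994·5338·0.1562 = 16.63 m
Minor: ΣK = 6.32; h_m = ΣK·V²/2g = 0.9874 m
Total H_L = 16.63 + 0.9874 = 17.61 m

H_L ≈ 17.6 m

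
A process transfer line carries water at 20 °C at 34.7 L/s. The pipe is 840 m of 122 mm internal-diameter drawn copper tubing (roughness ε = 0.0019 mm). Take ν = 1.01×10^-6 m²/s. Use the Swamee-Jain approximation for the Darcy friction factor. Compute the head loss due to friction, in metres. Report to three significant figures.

h_f ≈ 43.6 m

V = 4Q/(πD²) = 4·0.0347/(π·0.122²) = 2.968 m/s
Re = VD/ν = 2.968·0.122/1.01×10^-6 = 3.59×10^5 → turbulent
ε/D = 0.0019/122 = 1.56×10^-5
Swamee-Jain: f = 0.01411
h_f = f(L/D)V²/(2g) = 0.01411·(840/0.122)·2.968²/(2·9.81) = 43.62 m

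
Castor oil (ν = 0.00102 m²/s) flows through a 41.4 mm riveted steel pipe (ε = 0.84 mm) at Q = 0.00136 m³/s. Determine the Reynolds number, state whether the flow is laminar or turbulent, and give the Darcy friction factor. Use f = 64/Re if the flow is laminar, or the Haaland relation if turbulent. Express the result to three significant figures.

Re ≈ 41.0; laminar; f = 64/Re ≈ 1.56

V = 4Q/(πD²) = 1.010 m/s
Re = VD/ν = 1.010·0.0414/0.00102 = 41.0
Re < 2300 → laminar → f = 64/Re = 1.561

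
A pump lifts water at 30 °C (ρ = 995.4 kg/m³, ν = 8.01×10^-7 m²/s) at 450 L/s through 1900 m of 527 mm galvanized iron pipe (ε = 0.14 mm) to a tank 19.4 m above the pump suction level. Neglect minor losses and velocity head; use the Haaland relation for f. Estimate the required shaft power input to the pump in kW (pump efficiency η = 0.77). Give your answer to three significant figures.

V = 4Q/(πD²) = 2.063 m/s; Re = 1.36×10^6; ε/D = 2.66×10^-4; f = 0.01511
h_f = f(L/D)V²/2g = 11.82 m
Total head H = z + h_f = 19.4 + 11.82 = 31.22 m
P_hyd = ρgQH = 995.4·9.81·0.450·31.22 = 137.2 kW
P_shaft = P_hyd/η = 137.2/0.77 = 178.1 kW

P_shaft ≈ 178 kW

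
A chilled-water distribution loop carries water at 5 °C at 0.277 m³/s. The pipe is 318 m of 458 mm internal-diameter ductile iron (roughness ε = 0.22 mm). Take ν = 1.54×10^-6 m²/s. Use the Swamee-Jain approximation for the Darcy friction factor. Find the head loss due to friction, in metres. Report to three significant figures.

V = 4Q/(πD²) = 4·0.277/(π·0.458²) = 1.681 m/s
Re = VD/ν = 1.681·0.458/1.54×10^-6 = 5.00×10^5 → turbulent
ε/D = 0.22/458 = 4.80×10^-4
Swamee-Jain: f = 0.01765
h_f = f(L/D)V²/(2g) = 0.01765·(318/0.458)·1.681²/(2·9.81) = 1.766 m

h_f ≈ 1.77 m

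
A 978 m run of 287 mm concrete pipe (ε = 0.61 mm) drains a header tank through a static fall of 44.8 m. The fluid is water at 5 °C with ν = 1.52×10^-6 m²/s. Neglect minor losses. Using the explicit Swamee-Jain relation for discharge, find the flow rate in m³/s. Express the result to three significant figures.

Q ≈ 0.212 m³/s

Swamee-Jain (Type II): Q = -0.965·√(gD⁵h_f/L)·ln[ε/(3.7D) + √(3.17ν²L/(gD³h_f))]
√(gD⁵h_f/L) = √(9.81·0.287⁵·44.8/978) = 0.02958
ε/(3.7D) = 5.74×10^-4; √(3.17ν²L/(gD³h_f)) = 2.63×10^-5
Q = -0.965·0.02958·ln(6.007×10^-4) = 0.2117 m³/s
Check: V = 3.27 m/s, Re = 6.18×10^5, f = 0.02419, h_f = 45.0 m ≈ 44.8 m ✓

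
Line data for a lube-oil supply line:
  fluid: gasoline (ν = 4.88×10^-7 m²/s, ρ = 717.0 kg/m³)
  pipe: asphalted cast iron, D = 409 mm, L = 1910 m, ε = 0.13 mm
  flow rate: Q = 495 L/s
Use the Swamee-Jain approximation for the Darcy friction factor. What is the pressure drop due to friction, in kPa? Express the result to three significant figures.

V = 4Q/(πD²) = 4·0.495/(π·0.409²) = 3.768 m/s
Re = VD/ν = 3.768·0.409/4.88×10^-7 = 3.16×10^6 → turbulent
ε/D = 0.13/409 = 3.18×10^-4
Swamee-Jain: f = 0.01542
h_f = f(L/D)V²/(2g) = 0.01542·(1910/0.409)·3.768²/(2·9.81) = 52.09 m
Δp = ρg·h_f = 717.0·9.81·52.09 = 366.4 kPa

Δp ≈ 366 kPa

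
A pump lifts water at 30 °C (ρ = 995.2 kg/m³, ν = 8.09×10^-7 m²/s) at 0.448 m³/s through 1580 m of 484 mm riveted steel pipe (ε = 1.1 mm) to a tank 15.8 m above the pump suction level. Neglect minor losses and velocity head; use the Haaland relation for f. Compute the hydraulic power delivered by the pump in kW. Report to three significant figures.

P_hyd ≈ 174 kW

V = 4Q/(πD²) = 2.435 m/s; Re = 1.46×10^6; ε/D = 0.00227; f = 0.02439
h_f = f(L/D)V²/2g = 24.06 m
Total head H = z + h_f = 15.8 + 24.06 = 39.86 m
P_hyd = ρgQH = 995.2·9.81·0.448·39.86 = 174.3 kW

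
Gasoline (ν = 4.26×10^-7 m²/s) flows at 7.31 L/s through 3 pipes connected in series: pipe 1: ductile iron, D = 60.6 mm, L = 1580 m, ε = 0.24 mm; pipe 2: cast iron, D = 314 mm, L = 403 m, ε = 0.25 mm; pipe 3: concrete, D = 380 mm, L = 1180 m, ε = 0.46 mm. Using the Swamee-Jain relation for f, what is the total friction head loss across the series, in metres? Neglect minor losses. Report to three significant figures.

Pipe 1: V = 2.534 m/s, Re = 3.61×10^5, ε/D = 0.00396, f = 0.02877, h_1 = f(L/D)V²/2g = 245.6 m
Pipe 2: V = 0.09440 m/s, Re = 6.96×10^4, ε/D = 7.96×10^-4, f = 0.02253, h_2 = f(L/D)V²/2g = 0.01313 m
Pipe 3: V = 0.06446 m/s, Re = 5.75×10^4, ε/D = 0.00121, f = 0.02436, h_3 = f(L/D)V²/2g = 0.01602 m
Series → Q common, losses add: H = Σh = 245.6 m

H ≈ 246 m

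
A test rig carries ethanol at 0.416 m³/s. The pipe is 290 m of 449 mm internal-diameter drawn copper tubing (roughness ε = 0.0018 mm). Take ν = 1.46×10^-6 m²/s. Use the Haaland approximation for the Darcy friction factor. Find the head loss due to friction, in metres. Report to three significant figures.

V = 4Q/(πD²) = 4·0.416/(π·0.449²) = 2.627 m/s
Re = VD/ν = 2.627·0.449/1.46×10^-6 = 8.08×10^5 → turbulent
ε/D = 0.0018/449 = 4.01×10^-6
Haaland: f = 0.01207
h_f = f(L/D)V²/(2g) = 0.01207·(290/0.449)·2.627²/(2·9.81) = 2.743 m

h_f ≈ 2.74 m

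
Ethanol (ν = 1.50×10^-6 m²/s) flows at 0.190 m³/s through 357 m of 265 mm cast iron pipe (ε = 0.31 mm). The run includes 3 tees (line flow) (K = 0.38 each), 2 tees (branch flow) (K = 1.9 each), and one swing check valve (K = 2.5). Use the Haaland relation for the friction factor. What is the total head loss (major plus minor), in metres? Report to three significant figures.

H_L ≈ 21.5 m

V = 4Q/(πD²) = 3.445 m/s; V²/2g = 0.6048 m
Re = 6.09×10^5, ε/D = 0.00117 → f = 0.02083 (Haaland)
Major: h_f = f(L/D)·V²/2g = 0.02083·1347·0.6048 = 16.98 m
Minor: ΣK = 7.44; h_m = ΣK·V²/2g = 4.500 m
Total H_L = 16.98 + 4.500 = 21.48 m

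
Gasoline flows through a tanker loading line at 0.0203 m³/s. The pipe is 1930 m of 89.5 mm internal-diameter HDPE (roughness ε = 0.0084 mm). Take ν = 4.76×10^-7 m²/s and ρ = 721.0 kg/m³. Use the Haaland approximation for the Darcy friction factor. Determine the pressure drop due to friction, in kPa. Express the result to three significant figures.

V = 4Q/(πD²) = 4·0.0203/(π·0.0895²) = 3.227 m/s
Re = VD/ν = 3.227·0.0895/4.76×10^-7 = 6.07×10^5 → turbulent
ε/D = 0.0084/89.5 = 9.39×10^-5
Haaland: f = 0.01389
h_f = f(L/D)V²/(2g) = 0.01389·(1930/0.0895)·3.227²/(2·9.81) = 158.9 m
Δp = ρg·h_f = 721.0·9.81·158.9 = 1124 kPa

Δp ≈ 1120 kPa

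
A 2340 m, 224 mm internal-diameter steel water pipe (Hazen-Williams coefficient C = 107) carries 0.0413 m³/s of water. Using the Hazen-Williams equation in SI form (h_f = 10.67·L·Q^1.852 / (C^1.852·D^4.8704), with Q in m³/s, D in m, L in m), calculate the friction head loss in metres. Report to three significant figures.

h_f ≈ 17.4 m

h_f = 10.67·2340·0.0413^1.852 / (107^1.852·0.224^4.8704) = 17.39 m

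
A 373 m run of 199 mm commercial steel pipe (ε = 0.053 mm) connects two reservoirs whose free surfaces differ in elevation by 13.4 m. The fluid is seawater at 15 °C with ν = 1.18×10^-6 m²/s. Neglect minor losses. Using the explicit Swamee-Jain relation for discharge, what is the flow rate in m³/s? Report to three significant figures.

Swamee-Jain (Type II): Q = -0.965·√(gD⁵h_f/L)·ln[ε/(3.7D) + √(3.17ν²L/(gD³h_f))]
√(gD⁵h_f/L) = √(9.81·0.199⁵·13.4/373) = 0.01049
ε/(3.7D) = 7.20×10^-5; √(3.17ν²L/(gD³h_f)) = 3.99×10^-5
Q = -0.965·0.01049·ln(1.118×10^-4) = 0.09208 m³/s
Check: V = 2.96 m/s, Re = 4.99×10^5, f = 0.01610, h_f = 13.5 m ≈ 13.4 m ✓

Q ≈ 0.0921 m³/s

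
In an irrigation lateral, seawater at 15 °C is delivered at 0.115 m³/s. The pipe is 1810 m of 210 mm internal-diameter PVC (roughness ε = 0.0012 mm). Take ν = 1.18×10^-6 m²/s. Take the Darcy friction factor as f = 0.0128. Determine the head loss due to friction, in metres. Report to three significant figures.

V = 4Q/(πD²) = 4·0.115/(π·0.210²) = 3.320 m/s
h_f = f(L/D)V²/(2g) = 0.01280·(1810/0.210)·3.320²/(2·9.81) = 61.99 m

h_f ≈ 62.0 m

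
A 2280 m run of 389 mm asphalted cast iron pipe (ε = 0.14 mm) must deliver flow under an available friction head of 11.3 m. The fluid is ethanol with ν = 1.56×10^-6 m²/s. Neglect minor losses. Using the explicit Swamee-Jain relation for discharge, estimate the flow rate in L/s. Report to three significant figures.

Swamee-Jain (Type II): Q = -0.965·√(gD⁵h_f/L)·ln[ε/(3.7D) + √(3.17ν²L/(gD³h_f))]
√(gD⁵h_f/L) = √(9.81·0.389⁵·11.3/2280) = 0.02081
ε/(3.7D) = 9.73×10^-5; √(3.17ν²L/(gD³h_f)) = 5.19×10^-5
Q = -0.965·0.02081·ln(1.492×10^-4) = 0.1769 m³/s
Check: V = 1.49 m/s, Re = 3.71×10^5, f = 0.01717, h_f = 11.4 m ≈ 11.3 m ✓

Q ≈ 177 L/s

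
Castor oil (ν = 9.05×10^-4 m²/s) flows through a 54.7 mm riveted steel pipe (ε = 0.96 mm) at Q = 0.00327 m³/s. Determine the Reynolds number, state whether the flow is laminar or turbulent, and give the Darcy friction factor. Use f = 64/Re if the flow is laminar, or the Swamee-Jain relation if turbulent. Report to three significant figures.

V = 4Q/(πD²) = 1.392 m/s
Re = VD/ν = 1.392·0.0547/9.05×10^-4 = 84.1
Re < 2300 → laminar → f = 64/Re = 0.7610

Re ≈ 84.1; laminar; f = 64/Re ≈ 0.761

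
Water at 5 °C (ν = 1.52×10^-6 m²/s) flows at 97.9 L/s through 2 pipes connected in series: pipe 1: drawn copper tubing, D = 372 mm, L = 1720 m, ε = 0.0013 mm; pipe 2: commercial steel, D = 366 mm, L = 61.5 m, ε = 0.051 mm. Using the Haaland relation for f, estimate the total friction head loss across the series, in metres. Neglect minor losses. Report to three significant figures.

Pipe 1: V = 0.9008 m/s, Re = 2.20×10^5, ε/D = 3.49×10^-6, f = 0.01523, h_1 = f(L/D)V²/2g = 2.912 m
Pipe 2: V = 0.9305 m/s, Re = 2.24×10^5, ε/D = 1.39×10^-4, f = 0.01619, h_2 = f(L/D)V²/2g = 0.1201 m
Series → Q common, losses add: H = Σh = 3.032 m

H ≈ 3.03 m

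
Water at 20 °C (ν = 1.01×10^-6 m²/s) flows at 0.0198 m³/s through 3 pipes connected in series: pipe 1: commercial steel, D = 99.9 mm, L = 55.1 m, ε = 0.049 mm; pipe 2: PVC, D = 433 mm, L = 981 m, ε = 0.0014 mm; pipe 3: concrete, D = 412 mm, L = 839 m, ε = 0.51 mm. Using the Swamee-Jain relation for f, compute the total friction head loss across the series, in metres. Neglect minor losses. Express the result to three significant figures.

Pipe 1: V = 2.526 m/s, Re = 2.50×10^5, ε/D = 4.90×10^-4, f = 0.01853, h_1 = f(L/D)V²/2g = 3.324 m
Pipe 2: V = 0.1345 m/s, Re = 5.76×10^4, ε/D = 3.23×10^-6, f = 0.02013, h_2 = f(L/D)V²/2g = 0.04202 m
Pipe 3: V = 0.1485 m/s, Re = 6.06×10^4, ε/D = 0.00124, f = 0.02429, h_3 = f(L/D)V²/2g = 0.05562 m
Series → Q common, losses add: H = Σh = 3.421 m

H ≈ 3.42 m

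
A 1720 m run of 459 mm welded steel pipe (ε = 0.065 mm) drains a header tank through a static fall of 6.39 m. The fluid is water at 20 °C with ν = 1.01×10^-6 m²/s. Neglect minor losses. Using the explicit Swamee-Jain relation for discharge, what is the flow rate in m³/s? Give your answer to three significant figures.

Swamee-Jain (Type II): Q = -0.965·√(gD⁵h_f/L)·ln[ε/(3.7D) + √(3.17ν²L/(gD³h_f))]
√(gD⁵h_f/L) = √(9.81·0.459⁵·6.39/1720) = 0.02725
ε/(3.7D) = 3.83×10^-5; √(3.17ν²L/(gD³h_f)) = 3.03×10^-5
Q = -0.965·0.02725·ln(6.856×10^-5) = 0.2521 m³/s
Check: V = 1.52 m/s, Re = 6.92×10^5, f = 0.01449, h_f = 6.42 m ≈ 6.39 m ✓

Q ≈ 0.252 m³/s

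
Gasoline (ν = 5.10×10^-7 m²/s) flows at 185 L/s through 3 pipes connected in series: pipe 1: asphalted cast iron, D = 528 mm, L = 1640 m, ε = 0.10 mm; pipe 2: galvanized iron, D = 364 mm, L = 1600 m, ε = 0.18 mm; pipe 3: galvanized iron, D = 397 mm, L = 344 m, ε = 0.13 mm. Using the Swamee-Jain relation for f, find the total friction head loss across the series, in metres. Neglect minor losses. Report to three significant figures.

Pipe 1: V = 0.8449 m/s, Re = 8.75×10^5, ε/D = 1.89×10^-4, f = 0.01477, h_1 = f(L/D)V²/2g = 1.670 m
Pipe 2: V = 1.778 m/s, Re = 1.27×10^6, ε/D = 4.95×10^-4, f = 0.01715, h_2 = f(L/D)V²/2g = 12.14 m
Pipe 3: V = 1.495 m/s, Re = 1.16×10^6, ε/D = 3.27×10^-4, f = 0.01590, h_3 = f(L/D)V²/2g = 1.569 m
Series → Q common, losses add: H = Σh = 15.38 m

H ≈ 15.4 m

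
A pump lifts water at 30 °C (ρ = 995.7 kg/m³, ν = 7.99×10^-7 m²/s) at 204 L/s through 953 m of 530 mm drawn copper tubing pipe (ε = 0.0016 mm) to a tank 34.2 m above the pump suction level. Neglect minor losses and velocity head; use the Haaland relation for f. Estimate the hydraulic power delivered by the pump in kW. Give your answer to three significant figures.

P_hyd ≈ 70.1 kW

V = 4Q/(πD²) = 0.9247 m/s; Re = 6.13×10^5; ε/D = 3.02×10^-6; f = 0.01264
h_f = f(L/D)V²/2g = 0.9902 m
Total head H = z + h_f = 34.2 + 0.9902 = 35.19 m
P_hyd = ρgQH = 995.7·9.81·0.204·35.19 = 70.12 kW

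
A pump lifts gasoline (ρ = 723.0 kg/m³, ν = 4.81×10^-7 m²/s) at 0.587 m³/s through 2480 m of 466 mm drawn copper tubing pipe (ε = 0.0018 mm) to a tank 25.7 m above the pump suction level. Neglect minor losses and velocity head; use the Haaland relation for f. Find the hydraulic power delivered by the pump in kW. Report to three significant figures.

P_hyd ≈ 237 kW

V = 4Q/(πD²) = 3.442 m/s; Re = 3.33×10^6; ε/D = 3.86×10^-6; f = 0.009708
h_f = f(L/D)V²/2g = 31.19 m
Total head H = z + h_f = 25.7 + 31.19 = 56.89 m
P_hyd = ρgQH = 723.0·9.81·0.587·56.89 = 236.9 kW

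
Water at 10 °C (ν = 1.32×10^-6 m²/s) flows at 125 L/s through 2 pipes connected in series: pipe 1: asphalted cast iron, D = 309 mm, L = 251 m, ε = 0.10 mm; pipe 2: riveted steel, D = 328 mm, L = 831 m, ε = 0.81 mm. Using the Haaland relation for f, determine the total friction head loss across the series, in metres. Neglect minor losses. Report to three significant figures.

Pipe 1: V = 1.667 m/s, Re = 3.90×10^5, ε/D = 3.24×10^-4, f = 0.01661, h_1 = f(L/D)V²/2g = 1.911 m
Pipe 2: V = 1.479 m/s, Re = 3.68×10^5, ε/D = 0.00247, f = 0.02522, h_2 = f(L/D)V²/2g = 7.127 m
Series → Q common, losses add: H = Σh = 9.038 m

H ≈ 9.04 m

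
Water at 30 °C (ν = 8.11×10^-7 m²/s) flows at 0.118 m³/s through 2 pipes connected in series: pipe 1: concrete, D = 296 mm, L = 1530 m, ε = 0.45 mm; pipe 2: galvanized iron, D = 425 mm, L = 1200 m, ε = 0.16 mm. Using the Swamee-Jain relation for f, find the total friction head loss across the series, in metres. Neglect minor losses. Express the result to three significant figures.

Pipe 1: V = 1.715 m/s, Re = 6.26×10^5, ε/D = 0.00152, f = 0.02226, h_1 = f(L/D)V²/2g = 17.25 m
Pipe 2: V = 0.8318 m/s, Re = 4.36×10^5, ε/D = 3.76×10^-4, f = 0.01710, h_2 = f(L/D)V²/2g = 1.702 m
Series → Q common, losses add: H = Σh = 18.95 m

H ≈ 18.9 m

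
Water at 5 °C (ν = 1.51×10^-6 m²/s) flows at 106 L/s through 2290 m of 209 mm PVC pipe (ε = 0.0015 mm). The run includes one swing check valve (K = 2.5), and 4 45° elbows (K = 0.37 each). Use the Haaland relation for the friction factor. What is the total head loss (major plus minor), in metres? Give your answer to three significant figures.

H_L ≈ 73.9 m

V = 4Q/(πD²) = 3.090 m/s; V²/2g = 0.4866 m
Re = 4.28×10^5, ε/D = 7.18×10^-6 → f = 0.01351 (Haaland)
Major: h_f = f(L/D)·V²/2g = 0.01351·10957·0.4866 = 72.01 m
Minor: ΣK = 3.98; h_m = ΣK·V²/2g = 1.937 m
Total H_L = 72.01 + 1.937 = 73.95 m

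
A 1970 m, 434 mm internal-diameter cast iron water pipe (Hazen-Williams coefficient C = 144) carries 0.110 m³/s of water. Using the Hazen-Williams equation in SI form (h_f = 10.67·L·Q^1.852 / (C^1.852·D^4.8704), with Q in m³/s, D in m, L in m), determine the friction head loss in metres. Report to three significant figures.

h_f = 10.67·1970·0.110^1.852 / (144^1.852·0.434^4.8704) = 2.068 m

h_f ≈ 2.07 m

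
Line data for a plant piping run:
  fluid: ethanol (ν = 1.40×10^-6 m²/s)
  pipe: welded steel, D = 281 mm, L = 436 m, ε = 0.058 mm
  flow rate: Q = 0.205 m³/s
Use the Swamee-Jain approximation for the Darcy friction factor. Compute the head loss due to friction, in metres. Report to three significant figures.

V = 4Q/(πD²) = 4·0.205/(π·0.281²) = 3.306 m/s
Re = VD/ν = 3.306·0.281/1.40×10^-6 = 6.63×10^5 → turbulent
ε/D = 0.058/281 = 2.06×10^-4
Swamee-Jain: f = 0.01523
h_f = f(L/D)V²/(2g) = 0.01523·(436/0.281)·3.306²/(2·9.81) = 13.16 m

h_f ≈ 13.2 m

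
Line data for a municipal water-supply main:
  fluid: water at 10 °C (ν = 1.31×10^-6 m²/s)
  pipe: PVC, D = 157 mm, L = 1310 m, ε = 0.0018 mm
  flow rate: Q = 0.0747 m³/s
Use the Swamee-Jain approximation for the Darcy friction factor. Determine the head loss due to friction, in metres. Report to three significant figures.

h_f ≈ 85.2 m

V = 4Q/(πD²) = 4·0.0747/(π·0.157²) = 3.859 m/s
Re = VD/ν = 3.859·0.157/1.31×10^-6 = 4.62×10^5 → turbulent
ε/D = 0.0018/157 = 1.15×10^-5
Swamee-Jain: f = 0.01345
h_f = f(L/D)V²/(2g) = 0.01345·(1310/0.157)·3.859²/(2·9.81) = 85.17 m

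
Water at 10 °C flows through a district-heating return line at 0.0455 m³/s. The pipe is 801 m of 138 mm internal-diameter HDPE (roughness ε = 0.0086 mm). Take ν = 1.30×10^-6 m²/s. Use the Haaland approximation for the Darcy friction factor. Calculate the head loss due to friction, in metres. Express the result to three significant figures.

V = 4Q/(πD²) = 4·0.0455/(π·0.138²) = 3.042 m/s
Re = VD/ν = 3.042·0.138/1.30×10^-6 = 3.23×10^5 → turbulent
ε/D = 0.0086/138 = 6.23×10^-5
Haaland: f = 0.01472
h_f = f(L/D)V²/(2g) = 0.01472·(801/0.138)·3.042²/(2·9.81) = 40.31 m

h_f ≈ 40.3 m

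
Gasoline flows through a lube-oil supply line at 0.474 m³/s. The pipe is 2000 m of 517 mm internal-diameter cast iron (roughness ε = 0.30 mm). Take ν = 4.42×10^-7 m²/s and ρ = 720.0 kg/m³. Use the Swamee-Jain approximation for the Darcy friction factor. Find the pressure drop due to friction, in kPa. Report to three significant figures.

V = 4Q/(πD²) = 4·0.474/(π·0.517²) = 2.258 m/s
Re = VD/ν = 2.258·0.517/4.42×10^-7 = 2.64×10^6 → turbulent
ε/D = 0.30/517 = 5.80×10^-4
Swamee-Jain: f = 0.01751
h_f = f(L/D)V²/(2g) = 0.01751·(2000/0.517)·2.258²/(2·9.81) = 17.60 m
Δp = ρg·h_f = 720.0·9.81·17.60 = 124.3 kPa

Δp ≈ 124 kPa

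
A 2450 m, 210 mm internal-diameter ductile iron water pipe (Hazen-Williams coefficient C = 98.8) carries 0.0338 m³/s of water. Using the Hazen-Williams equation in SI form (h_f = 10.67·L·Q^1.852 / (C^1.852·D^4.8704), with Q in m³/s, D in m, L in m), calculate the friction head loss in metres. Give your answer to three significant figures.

h_f = 10.67·2450·0.0338^1.852 / (98.8^1.852·0.210^4.8704) = 19.94 m

h_f ≈ 19.9 m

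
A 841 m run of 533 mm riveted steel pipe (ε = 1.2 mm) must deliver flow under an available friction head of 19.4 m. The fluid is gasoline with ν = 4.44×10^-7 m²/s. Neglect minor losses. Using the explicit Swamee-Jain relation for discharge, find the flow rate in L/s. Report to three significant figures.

Q ≈ 704 L/s

Swamee-Jain (Type II): Q = -0.965·√(gD⁵h_f/L)·ln[ε/(3.7D) + √(3.17ν²L/(gD³h_f))]
√(gD⁵h_f/L) = √(9.81·0.533⁵·19.4/841) = 0.09866
ε/(3.7D) = 6.08×10^-4; √(3.17ν²L/(gD³h_f)) = 4.27×10^-6
Q = -0.965·0.09866·ln(6.128×10^-4) = 0.7043 m³/s
Check: V = 3.16 m/s, Re = 3.79×10^6, f = 0.02425, h_f = 19.4 m ≈ 19.4 m ✓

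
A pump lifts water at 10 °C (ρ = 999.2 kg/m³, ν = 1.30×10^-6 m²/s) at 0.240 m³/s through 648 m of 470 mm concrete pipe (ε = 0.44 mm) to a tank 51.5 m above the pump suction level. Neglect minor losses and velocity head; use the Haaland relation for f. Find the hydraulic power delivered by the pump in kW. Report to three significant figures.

V = 4Q/(πD²) = 1.383 m/s; Re = 5.00×10^5; ε/D = 9.36×10^-4; f = 0.01991
h_f = f(L/D)V²/2g = 2.677 m
Total head H = z + h_f = 51.5 + 2.677 = 54.18 m
P_hyd = ρgQH = 999.2·9.81·0.240·54.18 = 127.5 kW

P_hyd ≈ 127 kW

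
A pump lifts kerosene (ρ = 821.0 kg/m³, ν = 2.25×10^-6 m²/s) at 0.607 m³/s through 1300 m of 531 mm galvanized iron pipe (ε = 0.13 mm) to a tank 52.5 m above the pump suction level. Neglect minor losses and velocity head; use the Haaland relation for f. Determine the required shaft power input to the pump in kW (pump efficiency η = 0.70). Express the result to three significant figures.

V = 4Q/(πD²) = 2.741 m/s; Re = 6.47×10^5; ε/D = 2.45×10^-4; f = 0.01542
h_f = f(L/D)V²/2g = 14.46 m
Total head H = z + h_f = 52.5 + 14.46 = 66.96 m
P_hyd = ρgQH = 821.0·9.81·0.607·66.96 = 327.4 kW
P_shaft = P_hyd/η = 327.4/0.70 = 467.6 kW

P_shaft ≈ 468 kW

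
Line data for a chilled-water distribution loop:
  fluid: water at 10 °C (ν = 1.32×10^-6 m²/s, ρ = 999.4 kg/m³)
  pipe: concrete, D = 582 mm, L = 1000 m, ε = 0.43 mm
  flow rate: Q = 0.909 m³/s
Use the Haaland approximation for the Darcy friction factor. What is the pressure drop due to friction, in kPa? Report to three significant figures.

Δp ≈ 186 kPa

V = 4Q/(πD²) = 4·0.909/(π·0.582²) = 3.417 m/s
Re = VD/ν = 3.417·0.582/1.32×10^-6 = 1.51×10^6 → turbulent
ε/D = 0.43/582 = 7.39×10^-4
Haaland: f = 0.01852
h_f = f(L/D)V²/(2g) = 0.01852·(1000/0.582)·3.417²/(2·9.81) = 18.94 m
Δp = ρg·h_f = 999.4·9.81·18.94 = 185.7 kPa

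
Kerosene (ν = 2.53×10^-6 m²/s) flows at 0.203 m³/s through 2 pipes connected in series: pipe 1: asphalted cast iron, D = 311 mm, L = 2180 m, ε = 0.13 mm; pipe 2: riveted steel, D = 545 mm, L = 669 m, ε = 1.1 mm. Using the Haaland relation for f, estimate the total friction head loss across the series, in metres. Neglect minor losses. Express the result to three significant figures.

Pipe 1: V = 2.672 m/s, Re = 3.28×10^5, ε/D = 4.18×10^-4, f = 0.01747, h_1 = f(L/D)V²/2g = 44.56 m
Pipe 2: V = 0.8702 m/s, Re = 1.87×10^5, ε/D = 0.00202, f = 0.02435, h_2 = f(L/D)V²/2g = 1.154 m
Series → Q common, losses add: H = Σh = 45.72 m

H ≈ 45.7 m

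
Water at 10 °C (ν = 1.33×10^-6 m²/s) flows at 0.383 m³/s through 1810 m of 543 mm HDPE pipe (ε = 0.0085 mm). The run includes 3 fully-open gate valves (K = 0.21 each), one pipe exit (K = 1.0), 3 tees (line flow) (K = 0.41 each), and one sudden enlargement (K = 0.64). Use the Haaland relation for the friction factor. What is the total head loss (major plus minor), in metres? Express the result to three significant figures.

H_L ≈ 6.35 m

V = 4Q/(πD²) = 1.654 m/s; V²/2g = 0.1394 m
Re = 6.75×10^5, ε/D = 1.57×10^-5 → f = 0.01261 (Haaland)
Major: h_f = f(L/D)·V²/2g = 0.01261·3333·0.1394 = 5.861 m
Minor: ΣK = 3.50; h_m = ΣK·V²/2g = 0.4880 m
Total H_L = 5.861 + 0.4880 = 6.349 m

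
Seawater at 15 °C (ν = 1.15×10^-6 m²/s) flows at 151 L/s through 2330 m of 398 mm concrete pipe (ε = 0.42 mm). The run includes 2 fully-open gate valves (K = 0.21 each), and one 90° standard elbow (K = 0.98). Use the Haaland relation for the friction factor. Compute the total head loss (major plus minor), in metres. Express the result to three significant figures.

H_L ≈ 9.13 m

V = 4Q/(πD²) = 1.214 m/s; V²/2g = 0.07508 m
Re = 4.20×10^5, ε/D = 0.00106 → f = 0.02053 (Haaland)
Major: h_f = f(L/D)·V²/2g = 0.02053·5854·0.07508 = 9.024 m
Minor: ΣK = 1.40; h_m = ΣK·V²/2g = 0.1051 m
Total H_L = 9.024 + 0.1051 = 9.129 m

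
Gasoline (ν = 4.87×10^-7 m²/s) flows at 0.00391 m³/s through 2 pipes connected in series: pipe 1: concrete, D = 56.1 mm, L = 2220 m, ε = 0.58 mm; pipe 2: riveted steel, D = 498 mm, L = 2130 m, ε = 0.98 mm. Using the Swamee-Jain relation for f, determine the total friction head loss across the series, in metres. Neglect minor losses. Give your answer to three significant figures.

Pipe 1: V = 1.582 m/s, Re = 1.82×10^5, ε/D = 0.0103, f = 0.03882, h_1 = f(L/D)V²/2g = 195.9 m
Pipe 2: V = 0.02007 m/s, Re = 2.05×10^4, ε/D = 0.00197, f = 0.02992, h_2 = f(L/D)V²/2g = 0.002628 m
Series → Q common, losses add: H = Σh = 195.9 m

H ≈ 196 m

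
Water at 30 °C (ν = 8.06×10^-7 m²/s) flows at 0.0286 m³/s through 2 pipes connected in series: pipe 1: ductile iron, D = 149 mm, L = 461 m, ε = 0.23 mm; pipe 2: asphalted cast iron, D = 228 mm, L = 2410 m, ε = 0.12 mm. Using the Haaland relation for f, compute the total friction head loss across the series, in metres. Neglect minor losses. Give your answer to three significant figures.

Pipe 1: V = 1.640 m/s, Re = 3.03×10^5, ε/D = 0.00154, f = 0.02256, h_1 = f(L/D)V²/2g = 9.570 m
Pipe 2: V = 0.7005 m/s, Re = 1.98×10^5, ε/D = 5.26×10^-4, f = 0.01879, h_2 = f(L/D)V²/2g = 4.967 m
Series → Q common, losses add: H = Σh = 14.54 m

H ≈ 14.5 m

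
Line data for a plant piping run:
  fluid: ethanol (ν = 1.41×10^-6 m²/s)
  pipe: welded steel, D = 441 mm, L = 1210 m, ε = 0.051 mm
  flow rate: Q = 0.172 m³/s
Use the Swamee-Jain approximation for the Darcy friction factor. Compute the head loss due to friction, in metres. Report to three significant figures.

h_f ≈ 2.71 m

V = 4Q/(πD²) = 4·0.172/(π·0.441²) = 1.126 m/s
Re = VD/ν = 1.126·0.441/1.41×10^-6 = 3.52×10^5 → turbulent
ε/D = 0.051/441 = 1.16×10^-4
Swamee-Jain: f = 0.01526
h_f = f(L/D)V²/(2g) = 0.01526·(1210/0.441)·1.126²/(2·9.81) = 2.707 m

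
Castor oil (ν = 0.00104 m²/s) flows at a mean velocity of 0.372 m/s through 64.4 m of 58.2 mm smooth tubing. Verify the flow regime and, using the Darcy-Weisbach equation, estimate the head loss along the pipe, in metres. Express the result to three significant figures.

h_f ≈ 24.0 m

Re = VD/ν = 0.372·0.05820/0.00104 = 20.8 → laminar (Re < 2300)
f = 64/Re = 3.074
h_f = f(L/D)V²/(2g) = 3.074·(64.4/0.05820)·0.372²/(2·9.81) = 23.99 m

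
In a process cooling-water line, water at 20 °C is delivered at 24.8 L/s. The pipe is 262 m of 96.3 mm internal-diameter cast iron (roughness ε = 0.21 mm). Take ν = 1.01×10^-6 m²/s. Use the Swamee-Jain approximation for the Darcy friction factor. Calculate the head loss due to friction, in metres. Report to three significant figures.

h_f ≈ 39.6 m

V = 4Q/(πD²) = 4·0.0248/(π·0.0963²) = 3.405 m/s
Re = VD/ν = 3.405·0.0963/1.01×10^-6 = 3.25×10^5 → turbulent
ε/D = 0.21/96.3 = 0.00218
Swamee-Jain: f = 0.02464
h_f = f(L/D)V²/(2g) = 0.02464·(262/0.0963)·3.405²/(2·9.81) = 39.61 m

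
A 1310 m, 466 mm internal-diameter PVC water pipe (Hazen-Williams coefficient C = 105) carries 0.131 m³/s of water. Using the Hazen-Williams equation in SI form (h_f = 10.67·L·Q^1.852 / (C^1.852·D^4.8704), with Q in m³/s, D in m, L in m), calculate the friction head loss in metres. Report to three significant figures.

h_f ≈ 2.41 m

h_f = 10.67·1310·0.131^1.852 / (105^1.852·0.466^4.8704) = 2.413 m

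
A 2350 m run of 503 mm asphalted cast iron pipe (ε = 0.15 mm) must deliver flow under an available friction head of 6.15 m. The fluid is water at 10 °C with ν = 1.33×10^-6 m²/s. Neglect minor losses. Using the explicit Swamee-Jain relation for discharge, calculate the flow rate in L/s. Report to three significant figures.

Swamee-Jain (Type II): Q = -0.965·√(gD⁵h_f/L)·ln[ε/(3.7D) + √(3.17ν²L/(gD³h_f))]
√(gD⁵h_f/L) = √(9.81·0.503⁵·6.15/2350) = 0.02875
ε/(3.7D) = 8.06×10^-5; √(3.17ν²L/(gD³h_f)) = 4.14×10^-5
Q = -0.965·0.02875·ln(1.220×10^-4) = 0.2500 m³/s
Check: V = 1.26 m/s, Re = 4.76×10^5, f = 0.01642, h_f = 6.19 m ≈ 6.15 m ✓

Q ≈ 250 L/s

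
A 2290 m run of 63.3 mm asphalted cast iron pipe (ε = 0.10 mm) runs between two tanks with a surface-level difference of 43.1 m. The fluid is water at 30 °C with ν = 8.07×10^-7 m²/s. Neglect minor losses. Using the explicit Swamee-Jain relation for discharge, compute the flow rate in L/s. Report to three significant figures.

Swamee-Jain (Type II): Q = -0.965·√(gD⁵h_f/L)·ln[ε/(3.7D) + √(3.17ν²L/(gD³h_f))]
√(gD⁵h_f/L) = √(9.81·0.0633⁵·43.1/2290) = 4.332×10^-4
ε/(3.7D) = 4.27×10^-4; √(3.17ν²L/(gD³h_f)) = 2.10×10^-4
Q = -0.965·4.332×10^-4·ln(6.369×10^-4) = 0.003076 m³/s
Check: V = 0.977 m/s, Re = 7.67×10^4, f = 0.02469, h_f = 43.5 m ≈ 43.1 m ✓

Q ≈ 3.08 L/s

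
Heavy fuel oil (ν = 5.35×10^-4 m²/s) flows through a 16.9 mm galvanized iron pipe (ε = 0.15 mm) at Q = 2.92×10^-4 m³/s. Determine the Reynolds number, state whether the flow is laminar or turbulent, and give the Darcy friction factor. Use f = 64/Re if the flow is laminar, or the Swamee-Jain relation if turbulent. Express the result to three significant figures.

Re ≈ 41.1; laminar; f = 64/Re ≈ 1.56

V = 4Q/(πD²) = 1.302 m/s
Re = VD/ν = 1.302·0.0169/5.35×10^-4 = 41.1
Re < 2300 → laminar → f = 64/Re = 1.556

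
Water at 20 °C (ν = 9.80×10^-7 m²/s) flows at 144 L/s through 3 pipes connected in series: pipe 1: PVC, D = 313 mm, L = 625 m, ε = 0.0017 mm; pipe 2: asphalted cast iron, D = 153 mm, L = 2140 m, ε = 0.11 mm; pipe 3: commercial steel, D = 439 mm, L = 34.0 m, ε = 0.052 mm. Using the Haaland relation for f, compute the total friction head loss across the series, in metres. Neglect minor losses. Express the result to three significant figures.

H ≈ 812 m

Pipe 1: V = 1.871 m/s, Re = 5.98×10^5, ε/D = 5.43×10^-6, f = 0.01272, h_1 = f(L/D)V²/2g = 4.535 m
Pipe 2: V = 7.832 m/s, Re = 1.22×10^6, ε/D = 7.19×10^-4, f = 0.01846, h_2 = f(L/D)V²/2g = 807.4 m
Pipe 3: V = 0.9514 m/s, Re = 4.26×10^5, ε/D = 1.18×10^-4, f = 0.01473, h_3 = f(L/D)V²/2g = 0.05262 m
Series → Q common, losses add: H = Σh = 812.0 m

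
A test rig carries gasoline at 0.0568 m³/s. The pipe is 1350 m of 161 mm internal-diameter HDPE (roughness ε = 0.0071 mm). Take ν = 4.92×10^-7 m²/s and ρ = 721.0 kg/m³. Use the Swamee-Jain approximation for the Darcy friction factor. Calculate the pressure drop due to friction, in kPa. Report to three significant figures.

V = 4Q/(πD²) = 4·0.0568/(π·0.161²) = 2.790 m/s
Re = VD/ν = 2.790·0.161/4.92×10^-7 = 9.13×10^5 → turbulent
ε/D = 0.0071/161 = 4.41×10^-5
Swamee-Jain: f = 0.01271
h_f = f(L/D)V²/(2g) = 0.01271·(1350/0.161)·2.790²/(2·9.81) = 42.28 m
Δp = ρg·h_f = 721.0·9.81·42.28 = 299.1 kPa

Δp ≈ 299 kPa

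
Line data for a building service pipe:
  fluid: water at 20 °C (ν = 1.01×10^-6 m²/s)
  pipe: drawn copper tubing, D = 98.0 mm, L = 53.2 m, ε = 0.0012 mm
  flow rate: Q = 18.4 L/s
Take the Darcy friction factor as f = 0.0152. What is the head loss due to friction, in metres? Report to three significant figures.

h_f ≈ 2.50 m

V = 4Q/(πD²) = 4·0.0184/(π·0.0980²) = 2.439 m/s
h_f = f(L/D)V²/(2g) = 0.01520·(53.2/0.0980)·2.439²/(2·9.81) = 2.503 m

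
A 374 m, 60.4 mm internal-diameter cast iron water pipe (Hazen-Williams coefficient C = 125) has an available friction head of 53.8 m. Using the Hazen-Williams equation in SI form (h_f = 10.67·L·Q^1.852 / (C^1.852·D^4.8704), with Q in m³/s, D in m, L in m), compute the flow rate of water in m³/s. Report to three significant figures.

Q ≈ 0.00761 m³/s

Rearranging: Q = [h_f·C^1.852·D^4.8704 / (10.67·L)]^(1/1.852)
Q = [53.8·125^1.852·0.0604^4.8704 / (10.67·374)]^0.540 = 0.007611 m³/s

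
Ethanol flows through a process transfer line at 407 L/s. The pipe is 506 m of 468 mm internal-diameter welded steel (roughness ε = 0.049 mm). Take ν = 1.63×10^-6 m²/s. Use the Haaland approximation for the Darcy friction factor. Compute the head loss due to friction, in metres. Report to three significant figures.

V = 4Q/(πD²) = 4·0.407/(π·0.468²) = 2.366 m/s
Re = VD/ν = 2.366·0.468/1.63×10^-6 = 6.79×10^5 → turbulent
ε/D = 0.049/468 = 1.05×10^-4
Haaland: f = 0.01386
h_f = f(L/D)V²/(2g) = 0.01386·(506/0.468)·2.366²/(2·9.81) = 4.276 m

h_f ≈ 4.28 m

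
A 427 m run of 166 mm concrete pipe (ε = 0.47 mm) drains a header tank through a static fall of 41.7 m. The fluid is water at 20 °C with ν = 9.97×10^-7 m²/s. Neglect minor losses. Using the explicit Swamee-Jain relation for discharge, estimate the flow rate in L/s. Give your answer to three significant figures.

Swamee-Jain (Type II): Q = -0.965·√(gD⁵h_f/L)·ln[ε/(3.7D) + √(3.17ν²L/(gD³h_f))]
√(gD⁵h_f/L) = √(9.81·0.166⁵·41.7/427) = 0.01099
ε/(3.7D) = 7.65×10^-4; √(3.17ν²L/(gD³h_f)) = 2.68×10^-5
Q = -0.965·0.01099·ln(7.920×10^-4) = 0.07572 m³/s
Check: V = 3.50 m/s, Re = 5.83×10^5, f = 0.02609, h_f = 41.9 m ≈ 41.7 m ✓

Q ≈ 75.7 L/s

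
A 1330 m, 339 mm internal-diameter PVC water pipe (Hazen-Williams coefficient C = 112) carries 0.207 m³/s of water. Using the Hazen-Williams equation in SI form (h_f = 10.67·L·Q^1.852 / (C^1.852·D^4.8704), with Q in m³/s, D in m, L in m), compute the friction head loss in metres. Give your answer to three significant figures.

h_f ≈ 23.9 m

h_f = 10.67·1330·0.207^1.852 / (112^1.852·0.339^4.8704) = 23.89 m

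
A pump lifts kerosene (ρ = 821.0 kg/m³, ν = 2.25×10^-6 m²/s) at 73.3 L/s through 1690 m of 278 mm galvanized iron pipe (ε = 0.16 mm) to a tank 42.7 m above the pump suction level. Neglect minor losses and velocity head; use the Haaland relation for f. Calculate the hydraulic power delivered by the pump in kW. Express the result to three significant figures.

P_hyd ≈ 30.4 kW

V = 4Q/(πD²) = 1.208 m/s; Re = 1.49×10^5; ε/D = 5.76×10^-4; f = 0.01952
h_f = f(L/D)V²/2g = 8.819 m
Total head H = z + h_f = 42.7 + 8.819 = 51.52 m
P_hyd = ρgQH = 821.0·9.81·0.0733·51.52 = 30.41 kW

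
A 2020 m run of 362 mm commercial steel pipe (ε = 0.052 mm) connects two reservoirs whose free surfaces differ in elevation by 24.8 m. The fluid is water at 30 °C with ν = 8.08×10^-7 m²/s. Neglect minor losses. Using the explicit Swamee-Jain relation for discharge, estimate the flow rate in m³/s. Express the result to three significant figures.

Swamee-Jain (Type II): Q = -0.965·√(gD⁵h_f/L)·ln[ε/(3.7D) + √(3.17ν²L/(gD³h_f))]
√(gD⁵h_f/L) = √(9.81·0.362⁵·24.8/2020) = 0.02736
ε/(3.7D) = 3.88×10^-5; √(3.17ν²L/(gD³h_f)) = 1.90×10^-5
Q = -0.965·0.02736·ln(5.786×10^-5) = 0.2576 m³/s
Check: V = 2.50 m/s, Re = 1.12×10^6, f = 0.01400, h_f = 24.9 m ≈ 24.8 m ✓

Q ≈ 0.258 m³/s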